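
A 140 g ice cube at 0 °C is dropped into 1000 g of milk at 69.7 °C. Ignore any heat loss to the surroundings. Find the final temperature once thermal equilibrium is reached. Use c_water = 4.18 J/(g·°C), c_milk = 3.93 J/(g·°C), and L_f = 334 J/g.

Energy conservation, ΣQ = 0:
melt ice: 140×334 = 46760
  meltwater 0→T: 140×4.18×T = 585.2 T
  milk cools: 1000×3.93×(T − 69.7) = 3930(T − 69.7)
4515.2 T = 273921 − 46760 = 227161
T ≈ 50.31 °C — above 0 °C, consistent with complete melting.

T_f ≈ 50.3 °C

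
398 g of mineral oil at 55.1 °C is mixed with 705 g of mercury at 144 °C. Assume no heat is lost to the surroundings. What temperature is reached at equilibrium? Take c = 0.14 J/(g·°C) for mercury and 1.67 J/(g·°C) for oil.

Heat gained plus heat lost sum to zero:
705*0.14*(T − 144) + 398*1.67*(T − 55.1) = 0
763.36 T = 50836
T = 50836/763.36 ≈ 66.59 °C

T_f ≈ 66.6 °C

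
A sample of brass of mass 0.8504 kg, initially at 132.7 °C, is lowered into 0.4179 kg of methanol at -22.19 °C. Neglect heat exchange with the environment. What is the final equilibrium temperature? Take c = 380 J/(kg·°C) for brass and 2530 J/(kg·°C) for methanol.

T_f ≈ 14.1 °C

Heat lost by the brass equals heat gained by the methanol:
0.8504·380·(132.7 − T) = 0.4179·2530·(T − (-22.19))
323.15(132.7 − T) = 1057.3(T − (-22.19))
1380.4 T = 19421  ⇒  T ≈ 14.07 °C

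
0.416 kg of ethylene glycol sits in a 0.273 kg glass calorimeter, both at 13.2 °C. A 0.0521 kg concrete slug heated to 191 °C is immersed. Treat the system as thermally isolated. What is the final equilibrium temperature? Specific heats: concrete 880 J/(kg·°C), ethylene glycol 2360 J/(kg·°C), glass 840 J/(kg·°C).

T_f ≈ 19.7 °C

Net heat exchanged in the isolated system is zero:
0.0521·880·(T − 191) + 0.416·2360·(T − 13.2) + 0.273·840·(T − 13.2) = 0
45.85(T − 191) + 981.76(T − 13.2) + 229.32(T − 13.2) = 0
(45.85 + 981.76 + 229.32) T = 45.85·191 + 981.76·13.2 + 229.32·13.2
T = 24743 / 1256.9 = 19.7 °C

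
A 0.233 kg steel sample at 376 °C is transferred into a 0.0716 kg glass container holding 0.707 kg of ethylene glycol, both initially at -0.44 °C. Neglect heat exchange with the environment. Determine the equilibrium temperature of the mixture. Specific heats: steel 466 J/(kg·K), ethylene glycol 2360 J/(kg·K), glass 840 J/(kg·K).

T_f ≈ 21.8 °C

T_f = Σ m_i c_i T_i / Σ m_i c_i:
T_f = (108.58*376 + 1668.5*(-0.44) + 60.14*(-0.44)) / (108.58 + 1668.5 + 60.14)
    = 40065 / 1837.2 ≈ 21.81 °C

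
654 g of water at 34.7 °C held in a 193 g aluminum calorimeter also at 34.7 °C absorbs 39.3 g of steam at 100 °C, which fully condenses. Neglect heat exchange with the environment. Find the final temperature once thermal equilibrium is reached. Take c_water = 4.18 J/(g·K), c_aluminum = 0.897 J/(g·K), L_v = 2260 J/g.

Sum of m c ΔT and latent-heat terms is zero:
condense steam: −39.3·2260 = −88818; condensed water 100 °C→T: 164.27(T − 100); water warms: 654·4.18·(T − 34.7) = 2733.7(T − 34.7); cup: 173.12(T − 34.7)
3071.1 T = 88818 + 16427 + 100867 = 206113
T ≈ 67.11 °C — below 100 °C, confirming all the steam condensed.

T_f ≈ 67.1 °C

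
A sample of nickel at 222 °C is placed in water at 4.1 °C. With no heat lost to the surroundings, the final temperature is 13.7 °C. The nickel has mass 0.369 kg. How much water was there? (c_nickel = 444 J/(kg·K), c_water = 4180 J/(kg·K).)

m ≈ 0.85 kg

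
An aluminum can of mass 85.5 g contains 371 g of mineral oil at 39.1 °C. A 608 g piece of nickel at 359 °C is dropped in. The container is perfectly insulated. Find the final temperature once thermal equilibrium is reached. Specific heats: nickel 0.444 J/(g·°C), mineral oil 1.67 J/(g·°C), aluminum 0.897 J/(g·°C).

T_f ≈ 128.5 °C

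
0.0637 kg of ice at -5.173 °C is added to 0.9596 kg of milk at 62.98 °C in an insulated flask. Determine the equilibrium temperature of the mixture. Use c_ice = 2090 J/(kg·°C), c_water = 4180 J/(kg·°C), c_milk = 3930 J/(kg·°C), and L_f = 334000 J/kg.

Energy conservation, ΣQ = 0:
warm ice to 0 °C: 0.0637×2090×(0 − (-5.173)) = 688.7
  fusion: m_ice L_f = 0.0637×334000 = 21276
  meltwater 0→T: 0.0637×4180×T = 266.27 T
  milk cools: 0.9596×3930×(T − 62.98) = 3771.2(T − 62.98)
4037.5 T = 237512 − 21964 = 215547
T ≈ 53.39 °C (positive, so assuming full melt was valid).

T_f ≈ 53.4 °C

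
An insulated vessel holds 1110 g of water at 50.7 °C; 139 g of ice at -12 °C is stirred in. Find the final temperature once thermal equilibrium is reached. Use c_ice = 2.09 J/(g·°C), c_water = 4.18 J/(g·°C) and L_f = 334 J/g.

Let T be the final temperature. ΣQ_i = 0:
warm ice to 0 °C: 139·2.09·(0 − (-12)) = 3486.1; melt ice: 139·334 = 46426; meltwater 0→T: 139·4.18·T = 581.02 T; water cools: 1110·4.18·(T − 50.7) = 4639.8(T − 50.7)
5220.8 T = 235238 − 49912 = 185326
T ≈ 35.50 °C (positive, so assuming full melt was valid).

T_f ≈ 35.5 °C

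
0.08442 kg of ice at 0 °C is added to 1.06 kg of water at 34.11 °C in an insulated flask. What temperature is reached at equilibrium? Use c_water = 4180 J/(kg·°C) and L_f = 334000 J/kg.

T_f ≈ 25.7 °C

Setting the total heat transfer to zero:
fusion: m_ice L_f = 0.08442·334000 = 28196; meltwater 0→T: 0.08442·4180·T = 352.88 T; water: 4430.8(T − 34.11)
4783.7 T = 151135 − 28196 = 122938
T ≈ 25.70 °C — above 0 °C, consistent with complete melting.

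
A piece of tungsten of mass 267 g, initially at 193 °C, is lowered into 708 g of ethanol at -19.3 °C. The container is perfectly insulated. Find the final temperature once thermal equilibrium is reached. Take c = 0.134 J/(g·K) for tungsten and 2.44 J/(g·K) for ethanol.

T_f ≈ -15.0 °C

Set heat shed by the hot body equal to heat absorbed by the cold body:
267*0.134*(193 − T) = 708*2.44*(T − (-19.3))
35.78(193 − T) = 1727.5(T − (-19.3))
1763.3 T = -26436  ⇒  T ≈ -14.99 °C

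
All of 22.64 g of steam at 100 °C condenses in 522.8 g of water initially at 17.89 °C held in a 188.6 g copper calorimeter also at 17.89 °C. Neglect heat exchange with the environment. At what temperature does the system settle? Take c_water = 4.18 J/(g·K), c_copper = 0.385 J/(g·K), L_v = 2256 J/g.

Setting the total heat transfer to zero:
latent heat released on condensation: 22.64×2256 = 51076
  condensed water 100 °C→T: 94.64(T − 100)
  water warms: 522.8×4.18×(T − 17.89) = 2185.3(T − 17.89)
  copper cup: 188.6×0.385×(T − 17.89) = 72.61(T − 17.89)
2352.6 T = 51076 + 9463.5 + 40394 = 100933
T ≈ 42.90 °C, under the boiling point, so the assumption holds.

T_f ≈ 42.9 °C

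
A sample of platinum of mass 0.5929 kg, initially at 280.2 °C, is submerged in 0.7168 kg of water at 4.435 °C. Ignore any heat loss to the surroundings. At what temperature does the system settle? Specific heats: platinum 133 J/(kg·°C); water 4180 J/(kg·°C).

Heat lost by the platinum equals heat gained by the water:
0.5929×133×(280.2 − T) = 0.7168×4180×(T − 4.435)
78.86(280.2 − T) = 2996.2(T − 4.435)
3075.1 T = 35384  ⇒  T ≈ 11.51 °C

T_f ≈ 11.5 °C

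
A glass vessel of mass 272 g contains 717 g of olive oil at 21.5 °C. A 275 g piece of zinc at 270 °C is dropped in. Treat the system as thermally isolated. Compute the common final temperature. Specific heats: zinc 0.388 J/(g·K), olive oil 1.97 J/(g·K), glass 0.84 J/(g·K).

Heat gained plus heat lost sum to zero:
275·0.388·(T − 270) + 717·1.97·(T − 21.5) + 272·0.84·(T − 21.5) = 0
106.7(T − 270) + 1412.5(T − 21.5) + 228.48(T − 21.5) = 0
(106.7 + 1412.5 + 228.48) T = 106.7·270 + 1412.5·21.5 + 228.48·21.5
T ≈ 36.67 °C

T_f ≈ 36.7 °C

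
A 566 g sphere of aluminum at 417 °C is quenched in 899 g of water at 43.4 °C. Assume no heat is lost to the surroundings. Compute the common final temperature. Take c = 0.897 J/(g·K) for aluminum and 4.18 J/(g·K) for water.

Conservation of energy gives ΣQ = 0:
566*0.897*(T − 417) + 899*4.18*(T − 43.4) = 0
507.7(T − 417) + 3757.8(T − 43.4) = 0
4265.5 T = 374801
T ≈ 87.87 °C

T_f ≈ 87.9 °C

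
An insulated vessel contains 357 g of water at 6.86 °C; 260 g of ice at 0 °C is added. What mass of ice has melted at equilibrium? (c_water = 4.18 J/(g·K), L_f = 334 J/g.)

m_melted ≈ 30.6 g

Heat available from the water dropping to 0 °C: 357·4.18·6.86 = 10237 J.
Fully melting the ice requires m_ice L_f = 260·334 = 86840 J.
That's not enough to melt it all — equilibrium is at 0 °C with ice remaining.
m_melt = 10237 / L_f = 30.65 g.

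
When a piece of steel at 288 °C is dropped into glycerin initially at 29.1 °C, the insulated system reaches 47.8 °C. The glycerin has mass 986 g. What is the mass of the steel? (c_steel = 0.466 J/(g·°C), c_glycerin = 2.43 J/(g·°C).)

m ≈ 400 g

|Q_steel| = |Q_glycerin|:
m·0.466·(288 − 47.8) = 986·2.43·(47.8 − 29.1)
111.93 m = 44805  ⇒  m ≈ 400.3 g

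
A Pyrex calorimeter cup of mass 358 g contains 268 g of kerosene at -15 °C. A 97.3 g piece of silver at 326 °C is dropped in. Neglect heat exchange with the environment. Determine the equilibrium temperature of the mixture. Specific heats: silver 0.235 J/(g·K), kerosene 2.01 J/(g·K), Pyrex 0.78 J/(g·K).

T_f ≈ -5.7 °C

With ΣQ=0 the equilibrium temperature is the m·c-weighted mean:
T_f = (22.87*326 + 538.68*(-15) + 279.24*(-15)) / (22.87 + 538.68 + 279.24)
    = -4814.6 / 840.79 ≈ -5.73 °C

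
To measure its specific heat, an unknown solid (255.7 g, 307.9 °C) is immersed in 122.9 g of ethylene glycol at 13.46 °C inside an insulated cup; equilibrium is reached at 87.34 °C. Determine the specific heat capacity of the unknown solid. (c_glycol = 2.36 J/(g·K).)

m_s c (T_s − T_f) = m_glycol c_glycol (T_f − T_0):
255.7×c×(307.9 − 87.34) = 122.9×2.36×(87.34 − 13.46)
56397 c = 21428  ⇒  c ≈ 0.38 J/(g·K)

c ≈ 0.38 J/(g·K)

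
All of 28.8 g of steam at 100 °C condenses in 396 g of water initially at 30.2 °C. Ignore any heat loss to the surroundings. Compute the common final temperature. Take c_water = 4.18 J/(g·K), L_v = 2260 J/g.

T_f ≈ 71.6 °C

Let T be the final temperature. ΣQ_i = 0:
steam→water at 100 °C releases m L_v = 28.8·2260 = 65088
  condensate cools 100→T: 28.8·4.18·(T − 100) = 120.38(T − 100)
  water warms: 396·4.18·(T − 30.2) = 1655.3(T − 30.2)
1775.7 T = 65088 + 12038 + 49989 = 127116
T ≈ 71.59 °C, under the boiling point, so the assumption holds.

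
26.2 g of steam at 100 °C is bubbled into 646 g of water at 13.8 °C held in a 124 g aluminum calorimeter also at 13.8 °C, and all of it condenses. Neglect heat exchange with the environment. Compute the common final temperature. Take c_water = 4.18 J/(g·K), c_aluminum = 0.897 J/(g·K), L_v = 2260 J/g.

Heat gained plus heat lost sum to zero:
latent heat released on condensation: 26.2×2260 = 59212; condensate cools 100→T: 26.2×4.18×(T − 100) = 109.52(T − 100); original water: 2700.3(T − 13.8); cup: 111.23(T − 13.8)
2921 T = 59212 + 10952 + 38799 = 108962
T ≈ 37.30 °C (< 100 °C, so full condensation is consistent).

T_f ≈ 37.3 °C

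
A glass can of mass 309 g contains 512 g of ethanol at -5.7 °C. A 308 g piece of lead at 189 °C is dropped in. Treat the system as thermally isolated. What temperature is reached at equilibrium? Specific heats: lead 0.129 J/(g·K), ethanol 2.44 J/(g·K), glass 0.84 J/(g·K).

T_f is the heat-capacity-weighted average of the initial temperatures:
T_f = (39.73·189 + 1249.3·(-5.7) + 259.56·(-5.7)) / (39.73 + 1249.3 + 259.56)
    = -1091 / 1548.6 ≈ -0.70 °C

T_f ≈ -0.7 °C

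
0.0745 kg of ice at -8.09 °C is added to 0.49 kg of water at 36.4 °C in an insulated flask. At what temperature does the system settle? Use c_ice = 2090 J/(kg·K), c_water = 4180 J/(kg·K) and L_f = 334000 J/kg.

T_f ≈ 20.5 °C

Setting the total heat transfer to zero:
ice -8.09→0 °C: 0.0745·2090·8.09 = 1259.7
  melt ice: 0.0745·334000 = 24883
  meltwater 0→T: 0.0745·4180·T = 311.41 T
  water: 2048.2(T − 36.4)
2359.6 T = 74554 − 26143 = 48412
T ≈ 20.52 °C (positive, so assuming full melt was valid).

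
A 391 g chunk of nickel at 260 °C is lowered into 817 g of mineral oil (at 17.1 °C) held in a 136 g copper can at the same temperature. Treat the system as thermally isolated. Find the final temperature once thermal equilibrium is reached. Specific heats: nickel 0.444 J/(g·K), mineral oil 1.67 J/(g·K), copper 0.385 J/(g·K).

T_f ≈ 43.6 °C

With ΣQ=0 the equilibrium temperature is the m·c-weighted mean:
T_f = (173.6·260 + 1364.4·17.1 + 52.36·17.1) / (173.6 + 1364.4 + 52.36)
    = 69363 / 1590.4 ≈ 43.62 °C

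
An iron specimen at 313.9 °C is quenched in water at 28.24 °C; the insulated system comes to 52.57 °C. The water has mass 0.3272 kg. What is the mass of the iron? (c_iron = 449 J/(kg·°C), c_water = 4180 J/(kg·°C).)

m ≈ 0.284 kg

|Q_iron| = |Q_water|:
m×449×(313.9 − 52.57) = 0.3272×4180×(52.57 − 28.24)
117337 m = 33276  ⇒  m ≈ 0.2836 kg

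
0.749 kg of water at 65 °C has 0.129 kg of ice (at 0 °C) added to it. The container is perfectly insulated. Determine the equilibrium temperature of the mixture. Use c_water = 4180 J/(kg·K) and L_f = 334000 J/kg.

T_f ≈ 43.7 °C

Conservation of energy gives ΣQ = 0:
latent heat to melt: 0.129·334000 = 43086
  meltwater 0→T: 0.129·4180·T = 539.22 T
  water: 3130.8(T − 65)
3670 T = 203503 − 43086 = 160417
T ≈ 43.71 °C (positive, so assuming full melt was valid).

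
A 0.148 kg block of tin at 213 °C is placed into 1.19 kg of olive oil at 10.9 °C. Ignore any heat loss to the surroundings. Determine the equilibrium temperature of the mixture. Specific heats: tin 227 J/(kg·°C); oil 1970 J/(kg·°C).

Energy conservation, ΣQ = 0:
0.148·227·(T − 213) + 1.19·1970·(T − 10.9) = 0
33.6(T − 213) + 2344.3(T − 10.9) = 0
2377.9 T = 32709
T ≈ 13.76 °C

T_f ≈ 13.8 °C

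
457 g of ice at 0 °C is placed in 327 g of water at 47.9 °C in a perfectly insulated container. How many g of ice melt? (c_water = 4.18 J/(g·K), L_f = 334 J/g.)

Water can give up m c ΔT = 327·4.18·47.9 = 65473 J before reaching 0 °C.
To melt every bit of ice: 457·334 = 152638 J.
That's not enough to melt it all — equilibrium is at 0 °C with ice remaining.
Mass melted = 65473/334 ≈ 196 g.

m_melted ≈ 196 g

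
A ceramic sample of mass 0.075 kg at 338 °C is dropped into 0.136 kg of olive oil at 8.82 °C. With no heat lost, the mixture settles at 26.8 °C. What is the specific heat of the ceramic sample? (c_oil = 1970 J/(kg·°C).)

Energy conservation, ΣQ = 0:
0.075×c×(26.8 − 338) + 0.136×1970×(26.8 − 8.82) = 0
-23.34 c = -4817.2
c = -4817.2/-23.34 ≈ 206.4 J/(kg·°C)

c ≈ 206 J/(kg·°C)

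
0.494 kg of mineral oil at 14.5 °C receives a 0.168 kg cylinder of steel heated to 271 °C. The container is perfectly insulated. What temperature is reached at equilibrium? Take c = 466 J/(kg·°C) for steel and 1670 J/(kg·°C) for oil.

Taking heat into each body as positive, Σ m c ΔT = 0:
0.168×466×(T − 271) + 0.494×1670×(T − 14.5) = 0
(78.29 + 824.98) T = 78.29×271 + 824.98×14.5
T = 33178 / 903.27 = 36.7 °C

T_f ≈ 36.7 °C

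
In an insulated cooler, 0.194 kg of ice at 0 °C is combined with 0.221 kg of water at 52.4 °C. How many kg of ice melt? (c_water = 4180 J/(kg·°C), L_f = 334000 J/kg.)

m_melted ≈ 0.145 kg

Water can give up m c ΔT = 0.221·4180·52.4 = 48406 J before reaching 0 °C.
Melting all 0.194 kg of ice would need 0.194·334000 = 64796 J.
48406 J < 64796 J, so only part of the ice melts and the system sits at 0 °C.
m_melt = 48406 / L_f = 0.1449 kg.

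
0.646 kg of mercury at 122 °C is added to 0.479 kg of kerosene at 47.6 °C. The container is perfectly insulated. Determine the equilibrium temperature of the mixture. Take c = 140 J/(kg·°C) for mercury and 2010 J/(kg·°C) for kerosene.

T_f ≈ 54.0 °C

Taking heat into each body as positive, Σ m c ΔT = 0:
0.646·140·(T − 122) + 0.479·2010·(T − 47.6) = 0
90.44(T − 122) + 962.79(T − 47.6) = 0
(90.44 + 962.79) T = 90.44·122 + 962.79·47.6
T = 56862 / 1053.2 = 54 °C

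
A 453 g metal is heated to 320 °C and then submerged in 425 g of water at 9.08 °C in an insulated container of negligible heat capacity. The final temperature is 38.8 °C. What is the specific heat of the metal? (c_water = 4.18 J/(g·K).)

Taking heat into each body as positive, Σ m c ΔT = 0:
453×c×(38.8 − 320) + 425×4.18×(38.8 − 9.08) = 0
-127384 c = -52798
c = -52798/-127384 ≈ 0.4145 J/(g·K)

c ≈ 0.414 J/(g·K)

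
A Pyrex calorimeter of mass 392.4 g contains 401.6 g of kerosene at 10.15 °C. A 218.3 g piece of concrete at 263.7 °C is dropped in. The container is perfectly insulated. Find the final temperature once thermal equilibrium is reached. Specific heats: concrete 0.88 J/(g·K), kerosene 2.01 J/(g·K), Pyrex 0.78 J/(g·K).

T_f ≈ 47.5 °C

Conservation of energy gives ΣQ = 0:
218.3×0.88×(T − 263.7) + 401.6×2.01×(T − 10.15) + 392.4×0.78×(T − 10.15) = 0
1305.4 T = 61958
T ≈ 47.46 °C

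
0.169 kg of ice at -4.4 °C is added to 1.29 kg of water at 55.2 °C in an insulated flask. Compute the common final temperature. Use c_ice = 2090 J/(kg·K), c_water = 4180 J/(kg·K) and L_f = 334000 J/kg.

T_f ≈ 39.3 °C

Setting the total heat transfer to zero:
warm ice to 0 °C: 0.169×2090×(0 − (-4.4)) = 1554.1; fusion: m_ice L_f = 0.169×334000 = 56446; warm the meltwater: 706.42 T; water cools: 1.29×4180×(T − 55.2) = 5392.2(T − 55.2)
6098.6 T = 297649 − 58000 = 239649
T ≈ 39.30 °C (positive, so assuming full melt was valid).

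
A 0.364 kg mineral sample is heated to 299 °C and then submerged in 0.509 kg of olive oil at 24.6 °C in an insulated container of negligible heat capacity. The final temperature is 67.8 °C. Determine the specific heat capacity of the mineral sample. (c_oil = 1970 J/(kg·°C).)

c ≈ 515 J/(kg·°C)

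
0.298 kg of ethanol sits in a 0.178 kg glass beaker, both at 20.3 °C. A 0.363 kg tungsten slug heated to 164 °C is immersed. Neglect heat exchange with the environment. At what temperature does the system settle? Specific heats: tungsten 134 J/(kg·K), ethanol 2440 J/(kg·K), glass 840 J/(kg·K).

Conservation of energy gives ΣQ = 0:
0.363·134·(T − 164) + 0.298·2440·(T − 20.3) + 0.178·840·(T − 20.3) = 0
48.64(T − 164) + 727.12(T − 20.3) + 149.52(T − 20.3) = 0
925.28 T = 25773
T = 25773/925.28 ≈ 27.85 °C

T_f ≈ 27.9 °C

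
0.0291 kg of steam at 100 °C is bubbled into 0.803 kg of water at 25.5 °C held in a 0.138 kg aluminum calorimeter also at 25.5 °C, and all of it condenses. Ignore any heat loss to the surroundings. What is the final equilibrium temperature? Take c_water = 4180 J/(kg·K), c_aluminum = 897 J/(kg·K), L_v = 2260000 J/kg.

Sum of m c ΔT and latent-heat terms is zero:
condense steam: −0.0291×2260000 = −65766
  condensate cools 100→T: 0.0291×4180×(T − 100) = 121.64(T − 100)
  original water: 3356.5(T − 25.5)
  aluminum cup: 0.138×897×(T − 25.5) = 123.79(T − 25.5)
3602 T = 65766 + 12164 + 88748 = 166678
T ≈ 46.27 °C, under the boiling point, so the assumption holds.

T_f ≈ 46.3 °C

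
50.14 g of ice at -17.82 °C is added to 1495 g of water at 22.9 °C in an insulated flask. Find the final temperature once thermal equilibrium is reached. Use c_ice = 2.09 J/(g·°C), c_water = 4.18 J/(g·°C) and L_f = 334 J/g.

T_f ≈ 19.3 °C

Taking heat into each body as positive, Σ m c ΔT = 0:
ice -17.82→0 °C: 50.14×2.09×17.82 = 1867.4
  latent heat to melt: 50.14×334 = 16747
  meltwater 0→T: 50.14×4.18×T = 209.59 T
  water cools: 1495×4.18×(T − 22.9) = 6249.1(T − 22.9)
6458.7 T = 143104 − 18614 = 124490
T ≈ 19.27 °C — above 0 °C, consistent with complete melting.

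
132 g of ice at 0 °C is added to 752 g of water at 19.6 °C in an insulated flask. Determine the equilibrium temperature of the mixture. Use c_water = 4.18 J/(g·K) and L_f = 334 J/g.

T_f ≈ 4.7 °C

Energy balance with sensible and latent terms:
fusion: m_ice L_f = 132·334 = 44088; meltwater 0→T: 132·4.18·T = 551.76 T; water: 3143.4(T − 19.6)
3695.1 T = 61610 − 44088 = 17522
T ≈ 4.74 °C — above 0 °C, consistent with complete melting.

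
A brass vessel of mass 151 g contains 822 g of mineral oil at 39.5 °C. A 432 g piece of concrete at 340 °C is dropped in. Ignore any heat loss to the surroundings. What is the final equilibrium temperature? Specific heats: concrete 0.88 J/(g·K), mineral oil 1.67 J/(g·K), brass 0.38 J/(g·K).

T_f = Σ m_i c_i T_i / Σ m_i c_i:
T_f = (380.16·340 + 1372.7·39.5 + 57.38·39.5) / (380.16 + 1372.7 + 57.38)
    = 185744 / 1810.3 ≈ 102.61 °C

T_f ≈ 102.6 °C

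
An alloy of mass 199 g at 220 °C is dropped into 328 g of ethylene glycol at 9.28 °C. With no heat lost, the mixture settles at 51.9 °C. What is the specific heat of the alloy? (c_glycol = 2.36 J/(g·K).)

Heat lost by the alloy = heat gained by the glycol:
199×c×(220 − 51.9) = 328×2.36×(51.9 − 9.28)
33452 c = 32991  ⇒  c ≈ 0.9862 J/(g·K)

c ≈ 0.986 J/(g·K)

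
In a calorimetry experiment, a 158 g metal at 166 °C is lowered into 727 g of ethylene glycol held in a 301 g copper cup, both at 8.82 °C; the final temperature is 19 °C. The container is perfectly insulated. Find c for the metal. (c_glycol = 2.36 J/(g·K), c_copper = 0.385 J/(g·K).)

c ≈ 0.803 J/(g·K)

Conservation of energy gives ΣQ = 0:
158×c×(19 − 166) + 727×2.36×(19 − 8.82) + 301×0.385×(19 − 8.82) = 0
-23226 c = -18646
c = -18646/-23226 ≈ 0.8028 J/(g·K)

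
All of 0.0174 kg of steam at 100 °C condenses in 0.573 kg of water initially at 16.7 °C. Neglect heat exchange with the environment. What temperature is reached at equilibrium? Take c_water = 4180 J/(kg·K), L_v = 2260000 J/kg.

Taking heat into each body as positive, Σ m c ΔT = 0:
condense steam: −0.0174·2260000 = −39324; condensed water 100 °C→T: 72.73(T − 100); water warms: 0.573·4180·(T − 16.7) = 2395.1(T − 16.7)
2467.9 T = 39324 + 7273.2 + 39999 = 86596
T ≈ 35.09 °C (< 100 °C, so full condensation is consistent).

T_f ≈ 35.1 °C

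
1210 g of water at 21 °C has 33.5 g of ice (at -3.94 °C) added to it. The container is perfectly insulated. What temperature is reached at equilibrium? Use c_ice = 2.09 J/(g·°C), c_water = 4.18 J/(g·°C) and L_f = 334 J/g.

Setting the total heat transfer to zero:
ice -3.94→0 °C: 33.5·2.09·3.94 = 275.86
  fusion: m_ice L_f = 33.5·334 = 11189
  meltwater 0→T: 33.5·4.18·T = 140.03 T
  water cools: 1210·4.18·(T − 21) = 5057.8(T − 21)
5197.8 T = 106214 − 11465 = 94749
T ≈ 18.23 °C — above 0 °C, consistent with complete melting.

T_f ≈ 18.2 °C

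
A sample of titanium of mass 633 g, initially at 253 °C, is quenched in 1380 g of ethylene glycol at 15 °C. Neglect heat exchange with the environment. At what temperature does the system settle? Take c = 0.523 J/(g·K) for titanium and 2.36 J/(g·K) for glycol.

T_f ≈ 37.0 °C

Heat gained plus heat lost sum to zero:
633*0.523*(T − 253) + 1380*2.36*(T − 15) = 0
331.06(T − 253) + 3256.8(T − 15) = 0
3587.9 T = 132610
T = 132610 / 3587.9 = 37 °C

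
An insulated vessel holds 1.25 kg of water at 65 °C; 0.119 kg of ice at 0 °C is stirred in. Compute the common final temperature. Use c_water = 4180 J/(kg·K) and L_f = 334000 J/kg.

T_f ≈ 52.4 °C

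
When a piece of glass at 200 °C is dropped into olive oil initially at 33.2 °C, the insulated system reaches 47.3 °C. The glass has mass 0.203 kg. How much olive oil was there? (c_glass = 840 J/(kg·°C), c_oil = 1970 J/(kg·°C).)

m ≈ 0.937 kg

|Q_glass| = |Q_oil|:
0.203·840·(200 − 47.3) = m·1970·(47.3 − 33.2)
27777 m = 26038  ⇒  m ≈ 0.9374 kg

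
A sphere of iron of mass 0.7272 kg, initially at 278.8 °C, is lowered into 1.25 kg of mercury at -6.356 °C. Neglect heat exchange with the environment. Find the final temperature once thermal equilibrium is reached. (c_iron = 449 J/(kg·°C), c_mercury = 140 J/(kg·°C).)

T_f ≈ 179.3 °C

Setting the total heat transfer to zero:
0.7272×449×(T − 278.8) + 1.25×140×(T − (-6.356)) = 0
326.51(T − 278.8) + 175(T − (-6.356)) = 0
501.51 T = 89919
T ≈ 179.30 °C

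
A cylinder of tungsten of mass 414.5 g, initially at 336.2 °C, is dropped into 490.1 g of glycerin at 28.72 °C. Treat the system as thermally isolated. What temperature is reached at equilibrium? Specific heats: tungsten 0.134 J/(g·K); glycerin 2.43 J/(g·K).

T_f ≈ 42.4 °C

Setting the total heat transfer to zero:
414.5·0.134·(T − 336.2) + 490.1·2.43·(T − 28.72) = 0
55.54(T − 336.2) + 1190.9(T − 28.72) = 0
(55.54 + 1190.9) T = 55.54·336.2 + 1190.9·28.72
T = 52877 / 1246.5 = 42.4 °C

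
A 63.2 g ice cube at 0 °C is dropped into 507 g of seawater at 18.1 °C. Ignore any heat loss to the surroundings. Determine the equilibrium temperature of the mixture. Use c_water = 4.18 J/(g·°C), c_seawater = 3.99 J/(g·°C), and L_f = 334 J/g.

Conservation of energy gives ΣQ = 0:
latent heat to melt: 63.2×334 = 21109; meltwater 0→T: 63.2×4.18×T = 264.18 T; seawater cools: 507×3.99×(T − 18.1) = 2022.9(T − 18.1)
2287.1 T = 36615 − 21109 = 15506
T ≈ 6.78 °C (positive, so assuming full melt was valid).

T_f ≈ 6.8 °C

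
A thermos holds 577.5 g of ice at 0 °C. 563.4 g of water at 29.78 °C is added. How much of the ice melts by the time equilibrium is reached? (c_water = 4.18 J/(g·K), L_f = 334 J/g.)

Heat available from the water dropping to 0 °C: 563.4·4.18·29.78 = 70132 J.
Melting all 577.5 g of ice would need 577.5·334 = 192885 J.
Since 70132 < 192885 J, not all the ice melts; equilibrium is at 0 °C.
Mass melted = 70132/334 ≈ 210 g.

m_melted ≈ 210 g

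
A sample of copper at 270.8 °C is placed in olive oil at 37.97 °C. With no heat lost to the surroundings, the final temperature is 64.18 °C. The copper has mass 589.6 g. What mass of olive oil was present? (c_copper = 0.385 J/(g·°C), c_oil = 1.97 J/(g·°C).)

Conservation of energy gives ΣQ = 0:
589.6·0.385·(64.18 − 270.8) + m·1.97·(64.18 − 37.97) = 0
51.63 m = 46902
m = 46902/51.63 ≈ 908.4 g

m ≈ 908 g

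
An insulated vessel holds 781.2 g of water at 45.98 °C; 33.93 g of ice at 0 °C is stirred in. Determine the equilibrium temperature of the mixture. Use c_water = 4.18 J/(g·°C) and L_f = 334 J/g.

Conservation of energy gives ΣQ = 0:
latent heat to melt: 33.93·334 = 11333
  meltwater 0→T: 33.93·4.18·T = 141.83 T
  water: 3265.4(T − 45.98)
3407.2 T = 150144 − 11333 = 138811
T ≈ 40.74 °C. Since T > 0 °C, the all-ice-melts assumption holds.

T_f ≈ 40.7 °C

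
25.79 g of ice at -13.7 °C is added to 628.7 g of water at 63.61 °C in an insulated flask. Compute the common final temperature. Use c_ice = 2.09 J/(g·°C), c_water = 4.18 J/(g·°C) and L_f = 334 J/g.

T_f ≈ 57.7 °C

Net heat exchanged in the isolated system is zero:
ice -13.7→0 °C: 25.79×2.09×13.7 = 738.45
  fusion: m_ice L_f = 25.79×334 = 8613.9
  warm the meltwater: 107.8 T
  water: 2628(T − 63.61)
2735.8 T = 167165 − 9352.3 = 157813
T ≈ 57.68 °C — above 0 °C, consistent with complete melting.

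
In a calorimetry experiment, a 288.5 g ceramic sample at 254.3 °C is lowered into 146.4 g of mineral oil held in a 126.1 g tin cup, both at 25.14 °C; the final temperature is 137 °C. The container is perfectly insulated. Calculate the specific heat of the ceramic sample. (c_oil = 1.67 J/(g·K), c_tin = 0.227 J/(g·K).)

Net heat exchanged in the isolated system is zero:
288.5·c·(137 − 254.3) + 146.4·1.67·(137 − 25.14) + 126.1·0.227·(137 − 25.14) = 0
-33841 c = -30550
c = -30550/-33841 ≈ 0.9028 J/(g·K)

c ≈ 0.903 J/(g·K)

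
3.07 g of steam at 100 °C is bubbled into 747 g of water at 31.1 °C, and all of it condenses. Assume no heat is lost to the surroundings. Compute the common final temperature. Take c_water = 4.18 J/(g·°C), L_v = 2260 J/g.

T_f ≈ 33.6 °C

Energy balance with sensible and latent terms:
steam→water at 100 °C releases m L_v = 3.07·2260 = 6938.2; condensed water 100 °C→T: 12.83(T − 100); original water: 3122.5(T − 31.1)
3135.3 T = 6938.2 + 1283.3 + 97109 = 105330
T ≈ 33.59 °C (< 100 °C, so full condensation is consistent).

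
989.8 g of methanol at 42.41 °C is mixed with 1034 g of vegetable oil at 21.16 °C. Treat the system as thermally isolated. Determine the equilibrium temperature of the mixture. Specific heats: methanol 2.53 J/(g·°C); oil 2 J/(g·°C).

T_f ≈ 32.8 °C

Set heat shed by the hot body equal to heat absorbed by the cold body:
989.8·2.53·(42.41 − T) = 1034·2·(T − 21.16)
2504.2(42.41 − T) = 2068(T − 21.16)
4572.2 T = 149962  ⇒  T ≈ 32.80 °C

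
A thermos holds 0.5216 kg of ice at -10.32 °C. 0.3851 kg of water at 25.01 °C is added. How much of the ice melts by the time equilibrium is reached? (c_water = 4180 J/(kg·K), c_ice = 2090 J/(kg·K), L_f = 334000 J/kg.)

Water can give up m c ΔT = 0.3851×4180×25.01 = 40259 J before reaching 0 °C.
Of that, 0.5216×2090×10.32 = 11250 J goes to bring the ice to 0 °C, leaving 29009 J.
To melt every bit of ice: 0.5216×334000 = 174214 J.
29009 J < 174214 J, so only part of the ice melts and the system sits at 0 °C.
Mass melted = 29009/334000 ≈ 0.08685 kg.

m_melted ≈ 0.0869 kg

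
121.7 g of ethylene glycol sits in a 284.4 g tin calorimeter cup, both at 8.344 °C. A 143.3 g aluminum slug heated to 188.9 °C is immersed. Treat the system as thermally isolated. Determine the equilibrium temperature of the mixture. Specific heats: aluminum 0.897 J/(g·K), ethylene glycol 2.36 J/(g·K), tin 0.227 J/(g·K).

T_f ≈ 56.7 °C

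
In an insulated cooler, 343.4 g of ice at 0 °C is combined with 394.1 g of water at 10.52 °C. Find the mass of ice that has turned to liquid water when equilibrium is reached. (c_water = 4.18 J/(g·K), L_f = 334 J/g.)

Heat available from the water dropping to 0 °C: 394.1×4.18×10.52 = 17330 J.
To melt every bit of ice: 343.4×334 = 114696 J.
Since 17330 < 114696 J, not all the ice melts; equilibrium is at 0 °C.
m_melted×334 = 17330  ⇒  m_melted ≈ 51.89 g.

m_melted ≈ 51.9 g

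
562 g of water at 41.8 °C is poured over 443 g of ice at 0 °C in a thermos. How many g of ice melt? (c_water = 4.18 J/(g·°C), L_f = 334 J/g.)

m_melted ≈ 294 g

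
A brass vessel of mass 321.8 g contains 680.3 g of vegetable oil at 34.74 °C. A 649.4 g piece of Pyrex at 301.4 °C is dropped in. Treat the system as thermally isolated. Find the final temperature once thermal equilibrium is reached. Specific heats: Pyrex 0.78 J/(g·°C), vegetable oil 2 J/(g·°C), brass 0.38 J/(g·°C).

Energy conservation, ΣQ = 0:
649.4·0.78·(T − 301.4) + 680.3·2·(T − 34.74) + 321.8·0.38·(T − 34.74) = 0
506.53(T − 301.4) + 1360.6(T − 34.74) + 122.28(T − 34.74) = 0
1989.4 T = 204184
T = 204184/1989.4 ≈ 102.64 °C

T_f ≈ 102.6 °C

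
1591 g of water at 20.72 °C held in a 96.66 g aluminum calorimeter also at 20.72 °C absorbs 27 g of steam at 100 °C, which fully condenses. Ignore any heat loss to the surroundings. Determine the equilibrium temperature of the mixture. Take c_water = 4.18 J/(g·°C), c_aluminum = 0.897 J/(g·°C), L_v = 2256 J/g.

T_f ≈ 30.9 °C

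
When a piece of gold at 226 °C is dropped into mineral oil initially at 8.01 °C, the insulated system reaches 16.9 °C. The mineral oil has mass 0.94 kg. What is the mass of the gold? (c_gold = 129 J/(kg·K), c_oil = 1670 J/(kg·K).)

m ≈ 0.517 kg

|Q_gold| = |Q_oil|:
m·129·(226 − 16.9) = 0.94·1670·(16.9 − 8.01)
26974 m = 13956  ⇒  m ≈ 0.5174 kg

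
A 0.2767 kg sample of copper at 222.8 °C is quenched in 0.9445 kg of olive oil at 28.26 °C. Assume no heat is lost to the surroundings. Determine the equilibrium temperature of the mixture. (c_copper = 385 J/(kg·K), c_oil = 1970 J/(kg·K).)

Heat lost by the copper equals heat gained by the oil:
0.2767*385*(222.8 − T) = 0.9445*1970*(T − 28.26)
106.53(222.8 − T) = 1860.7(T − 28.26)
1967.2 T = 76317  ⇒  T ≈ 38.79 °C

T_f ≈ 38.8 °C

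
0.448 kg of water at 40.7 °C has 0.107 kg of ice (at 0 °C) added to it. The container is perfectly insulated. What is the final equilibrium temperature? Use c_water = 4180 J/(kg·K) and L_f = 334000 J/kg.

T_f ≈ 17.4 °C

Heat gained plus heat lost sum to zero:
latent heat to melt: 0.107·334000 = 35738; warm the meltwater: 447.26 T; water: 1872.6(T − 40.7)
2319.9 T = 76216 − 35738 = 40478
T ≈ 17.45 °C — above 0 °C, consistent with complete melting.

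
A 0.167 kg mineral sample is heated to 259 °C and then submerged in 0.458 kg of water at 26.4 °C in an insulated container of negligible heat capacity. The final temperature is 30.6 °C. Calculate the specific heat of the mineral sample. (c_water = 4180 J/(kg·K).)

Setting the total heat transfer to zero:
0.167×c×(30.6 − 259) + 0.458×4180×(30.6 − 26.4) = 0
-38.14 c = -8040.6
c = -8040.6/-38.14 ≈ 210.8 J/(kg·K)

c ≈ 211 J/(kg·K)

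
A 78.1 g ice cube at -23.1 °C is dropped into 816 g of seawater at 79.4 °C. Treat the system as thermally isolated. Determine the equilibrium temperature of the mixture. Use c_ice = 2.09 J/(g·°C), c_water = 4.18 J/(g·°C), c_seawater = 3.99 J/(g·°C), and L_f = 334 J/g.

Conservation of energy gives ΣQ = 0:
warm ice to 0 °C: 78.1×2.09×(0 − (-23.1)) = 3770.6; melt ice: 78.1×334 = 26085; warm the meltwater: 326.46 T; seawater: 3255.8(T − 79.4)
3582.3 T = 258514 − 29856 = 228658
T ≈ 63.83 °C (positive, so assuming full melt was valid).

T_f ≈ 63.8 °C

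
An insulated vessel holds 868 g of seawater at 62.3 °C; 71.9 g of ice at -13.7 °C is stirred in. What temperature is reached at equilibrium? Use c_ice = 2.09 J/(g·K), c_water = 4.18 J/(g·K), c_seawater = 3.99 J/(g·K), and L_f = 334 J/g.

T_f ≈ 50.4 °C

Net heat exchanged in the isolated system is zero:
ice -13.7→0 °C: 71.9·2.09·13.7 = 2058.7
  latent heat to melt: 71.9·334 = 24015
  warm the meltwater: 300.54 T
  seawater: 3463.3(T − 62.3)
3763.9 T = 215765 − 26073 = 189692
T ≈ 50.40 °C (positive, so assuming full melt was valid).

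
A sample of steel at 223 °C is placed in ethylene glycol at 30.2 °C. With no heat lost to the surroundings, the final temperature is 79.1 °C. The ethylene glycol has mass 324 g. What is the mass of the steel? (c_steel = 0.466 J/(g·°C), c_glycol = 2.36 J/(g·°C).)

Heat lost by the steel = heat gained by the glycol:
m·0.466·(223 − 79.1) = 324·2.36·(79.1 − 30.2)
67.06 m = 37391  ⇒  m ≈ 557.6 g

m ≈ 558 g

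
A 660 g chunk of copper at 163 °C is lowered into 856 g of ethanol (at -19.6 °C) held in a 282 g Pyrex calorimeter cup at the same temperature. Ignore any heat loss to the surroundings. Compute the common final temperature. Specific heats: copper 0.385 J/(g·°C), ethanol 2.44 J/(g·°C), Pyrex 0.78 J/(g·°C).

T_f ≈ -1.5 °C

Conservation of energy gives ΣQ = 0:
660*0.385*(T − 163) + 856*2.44*(T − (-19.6)) + 282*0.78*(T − (-19.6)) = 0
254.1(T − 163) + 2088.6(T − (-19.6)) + 219.96(T − (-19.6)) = 0
2562.7 T = -3830.3
T = -3830.3/2562.7 ≈ -1.49 °C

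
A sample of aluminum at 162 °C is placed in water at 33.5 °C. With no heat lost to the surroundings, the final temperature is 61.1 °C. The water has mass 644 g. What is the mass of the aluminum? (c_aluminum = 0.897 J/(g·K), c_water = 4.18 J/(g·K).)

m ≈ 821 g

Taking heat into each body as positive, Σ m c ΔT = 0:
m×0.897×(61.1 − 162) + 644×4.18×(61.1 − 33.5) = 0
-90.51 m = -74297
m = -74297/-90.51 ≈ 820.9 g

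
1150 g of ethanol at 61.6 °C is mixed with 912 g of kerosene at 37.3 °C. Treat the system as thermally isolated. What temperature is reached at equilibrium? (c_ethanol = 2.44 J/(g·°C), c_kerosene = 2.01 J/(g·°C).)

Let T be the final temperature. ΣQ_i = 0:
1150*2.44*(T − 61.6) + 912*2.01*(T − 37.3) = 0
2806(T − 61.6) + 1833.1(T − 37.3) = 0
4639.1 T = 241225
T = 241225/4639.1 ≈ 52.00 °C

T_f ≈ 52.0 °C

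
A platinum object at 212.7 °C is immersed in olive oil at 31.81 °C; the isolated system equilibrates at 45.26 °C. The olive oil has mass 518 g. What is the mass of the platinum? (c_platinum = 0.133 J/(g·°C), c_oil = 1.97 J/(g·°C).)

m ≈ 616 g

Taking heat into each body as positive, Σ m c ΔT = 0:
m·0.133·(45.26 − 212.7) + 518·1.97·(45.26 − 31.81) = 0
-22.27 m = -13725
m = -13725/-22.27 ≈ 616.3 g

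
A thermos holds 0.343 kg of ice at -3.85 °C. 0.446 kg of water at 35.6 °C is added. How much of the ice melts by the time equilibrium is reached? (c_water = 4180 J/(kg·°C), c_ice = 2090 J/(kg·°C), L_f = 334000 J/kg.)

m_melted ≈ 0.19 kg

Water can give up m c ΔT = 0.446·4180·35.6 = 66368 J before reaching 0 °C.
Of that, 0.343·2090·3.85 = 2759.9 J goes to bring the ice to 0 °C, leaving 63608 J.
Fully melting the ice requires m_ice L_f = 0.343·334000 = 114562 J.
Since 63608 < 114562 J, not all the ice melts; equilibrium is at 0 °C.
Mass melted = 63608/334000 ≈ 0.1904 kg.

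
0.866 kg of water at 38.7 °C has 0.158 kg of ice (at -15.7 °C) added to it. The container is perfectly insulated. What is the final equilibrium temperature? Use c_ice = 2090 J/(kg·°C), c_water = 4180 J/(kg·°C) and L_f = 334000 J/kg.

T_f ≈ 19.2 °C

Energy conservation, ΣQ = 0:
warm ice to 0 °C: 0.158·2090·(0 − (-15.7)) = 5184.5
  fusion: m_ice L_f = 0.158·334000 = 52772
  warm the meltwater: 660.44 T
  water cools: 0.866·4180·(T − 38.7) = 3619.9(T − 38.7)
4280.3 T = 140089 − 57956 = 82133
T ≈ 19.19 °C — above 0 °C, consistent with complete melting.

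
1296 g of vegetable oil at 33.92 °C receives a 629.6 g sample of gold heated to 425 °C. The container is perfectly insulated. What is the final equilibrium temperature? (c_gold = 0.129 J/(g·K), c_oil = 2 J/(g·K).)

T_f is the heat-capacity-weighted average of the initial temperatures:
T_f = (81.22·425 + 2592·33.92) / (81.22 + 2592)
    = 122438 / 2673.2 ≈ 45.80 °C

T_f ≈ 45.8 °C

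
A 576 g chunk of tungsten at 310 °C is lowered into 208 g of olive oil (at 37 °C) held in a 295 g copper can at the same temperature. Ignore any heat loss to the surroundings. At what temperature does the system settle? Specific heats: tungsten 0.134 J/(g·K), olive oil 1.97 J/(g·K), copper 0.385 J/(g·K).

T_f ≈ 72.1 °C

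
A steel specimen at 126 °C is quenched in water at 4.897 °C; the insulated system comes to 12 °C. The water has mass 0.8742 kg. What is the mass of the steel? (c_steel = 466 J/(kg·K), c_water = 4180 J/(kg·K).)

m ≈ 0.489 kg

Heat gained plus heat lost sum to zero:
m×466×(12 − 126) + 0.8742×4180×(12 − 4.897) = 0
-53124 m = -25955
m = -25955/-53124 ≈ 0.4886 kg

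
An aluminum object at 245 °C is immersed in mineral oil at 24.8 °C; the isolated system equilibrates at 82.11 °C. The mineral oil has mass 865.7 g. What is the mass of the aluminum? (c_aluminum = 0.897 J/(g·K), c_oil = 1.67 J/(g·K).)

m ≈ 567 g

|Q_aluminum| = |Q_oil|:
m×0.897×(245 − 82.11) = 865.7×1.67×(82.11 − 24.8)
146.11 m = 82854  ⇒  m ≈ 567.1 g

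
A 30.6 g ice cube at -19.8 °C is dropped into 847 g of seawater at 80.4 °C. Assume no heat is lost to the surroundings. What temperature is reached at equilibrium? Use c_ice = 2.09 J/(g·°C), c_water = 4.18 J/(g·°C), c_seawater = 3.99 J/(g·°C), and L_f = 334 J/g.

T_f ≈ 74.2 °C

Conservation of energy gives ΣQ = 0:
warm ice to 0 °C: 30.6×2.09×(0 − (-19.8)) = 1266.3
  fusion: m_ice L_f = 30.6×334 = 10220
  meltwater 0→T: 30.6×4.18×T = 127.91 T
  seawater: 3379.5(T − 80.4)
3507.4 T = 271714 − 11487 = 260228
T ≈ 74.19 °C (positive, so assuming full melt was valid).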